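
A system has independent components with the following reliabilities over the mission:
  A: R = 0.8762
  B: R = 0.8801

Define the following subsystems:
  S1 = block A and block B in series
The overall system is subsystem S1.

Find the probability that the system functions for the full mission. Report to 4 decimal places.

Series (A and B): 0.876200 × 0.880100 = 0.7711

0.7711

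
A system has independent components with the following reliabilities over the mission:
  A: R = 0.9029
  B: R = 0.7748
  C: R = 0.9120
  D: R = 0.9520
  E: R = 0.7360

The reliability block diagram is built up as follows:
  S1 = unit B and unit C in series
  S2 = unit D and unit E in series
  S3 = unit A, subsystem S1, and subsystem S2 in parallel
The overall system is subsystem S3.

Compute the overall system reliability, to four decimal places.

Series (B and C): 0.774800 × 0.912000 = 0.706618
Series (D and E): 0.952000 × 0.736000 = 0.700672
Parallel (A, [0.706618], and [0.700672]): 1 − (1 − 0.902900)(1 − 0.706618)(1 − 0.700672) = 0.9915

0.9915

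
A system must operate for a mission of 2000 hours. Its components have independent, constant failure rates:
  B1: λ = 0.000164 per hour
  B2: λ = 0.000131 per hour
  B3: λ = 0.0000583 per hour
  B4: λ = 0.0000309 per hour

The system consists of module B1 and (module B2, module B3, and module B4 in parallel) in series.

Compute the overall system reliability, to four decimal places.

R(B1) = exp(−0.000164 × 2000) = 0.720363
R(B2) = exp(−0.000131 × 2000) = 0.769511
R(B3) = exp(−0.0000583 × 2000) = 0.889941
R(B4) = exp(−0.0000309 × 2000) = 0.940071
Parallel (B2, B3, and B4): 1 − (1 − 0.769511)(1 − 0.889941)(1 − 0.940071) = 0.998480
Series (B1 and [0.998480]): 0.720363 × 0.998480 = 0.7193

0.7193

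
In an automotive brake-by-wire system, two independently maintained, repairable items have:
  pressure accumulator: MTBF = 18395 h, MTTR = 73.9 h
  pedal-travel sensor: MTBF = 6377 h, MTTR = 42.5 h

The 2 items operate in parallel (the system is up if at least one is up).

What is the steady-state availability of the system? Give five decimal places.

0.99997

A(pressure accumulator) = MTBF/(MTBF+MTTR) = 18395/(18395+73.9) = 0.995999
A(pedal-travel sensor) = MTBF/(MTBF+MTTR) = 6377/(6377+42.5) = 0.993380
Parallel availability: 1 − (1 − 0.995999)(1 − 0.993380) = 0.99997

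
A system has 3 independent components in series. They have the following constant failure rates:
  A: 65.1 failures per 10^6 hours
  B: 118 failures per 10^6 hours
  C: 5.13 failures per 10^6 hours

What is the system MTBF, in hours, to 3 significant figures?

5310

Series of exponential components: λ_sys = Σ λ_i
λ_sys = 0.0000651 + 0.000118 + 0.00000513 = 1.8823e-04 /h
MTBF = 1 / λ_sys = 5310 h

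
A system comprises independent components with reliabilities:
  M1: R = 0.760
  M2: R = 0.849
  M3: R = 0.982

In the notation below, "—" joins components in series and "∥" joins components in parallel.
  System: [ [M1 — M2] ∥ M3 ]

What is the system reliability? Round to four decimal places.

0.9936

Series (M1 and M2): 0.760000 × 0.849000 = 0.645240
Parallel ([0.645240] and M3): 1 − (1 − 0.645240)(1 − 0.982000) = 0.9936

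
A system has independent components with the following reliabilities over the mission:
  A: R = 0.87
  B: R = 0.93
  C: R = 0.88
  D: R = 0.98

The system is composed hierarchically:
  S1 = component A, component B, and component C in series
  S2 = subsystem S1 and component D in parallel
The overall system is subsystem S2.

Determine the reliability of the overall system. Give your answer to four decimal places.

0.9942

Series (A, B, and C): 0.870000 × 0.930000 × 0.880000 = 0.712008
Parallel ([0.712008] and D): 1 − (1 − 0.712008)(1 − 0.980000) = 0.9942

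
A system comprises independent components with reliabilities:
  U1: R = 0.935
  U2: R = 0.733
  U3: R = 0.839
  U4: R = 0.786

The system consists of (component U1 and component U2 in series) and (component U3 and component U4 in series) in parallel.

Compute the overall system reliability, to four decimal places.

Series (U1 and U2): 0.935000 × 0.733000 = 0.685355
Series (U3 and U4): 0.839000 × 0.786000 = 0.659454
Parallel ([0.685355] and [0.659454]): 1 − (1 − 0.685355)(1 − 0.659454) = 0.8928

0.8928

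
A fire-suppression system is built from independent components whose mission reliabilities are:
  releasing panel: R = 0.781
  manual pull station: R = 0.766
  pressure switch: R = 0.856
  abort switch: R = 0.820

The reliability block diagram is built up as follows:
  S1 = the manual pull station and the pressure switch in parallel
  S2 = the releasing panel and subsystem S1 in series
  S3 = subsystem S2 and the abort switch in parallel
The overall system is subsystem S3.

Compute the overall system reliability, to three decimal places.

Parallel (manual pull station and pressure switch): 1 − (1 − 0.76600)(1 − 0.85600) = 0.96630
Series (releasing panel and [0.96630]): 0.78100 × 0.96630 = 0.75468
Parallel ([0.75468] and abort switch): 1 − (1 − 0.75468)(1 − 0.82000) = 0.956

0.956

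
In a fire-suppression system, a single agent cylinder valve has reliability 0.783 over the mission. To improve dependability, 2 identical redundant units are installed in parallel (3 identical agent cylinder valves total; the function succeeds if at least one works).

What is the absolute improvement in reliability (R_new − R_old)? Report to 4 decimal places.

0.2068

R_before = 0.783
R_after = 1 − (1 − 0.783)^3 = 0.9898
ΔR = 0.9898 − 0.783 = 0.2068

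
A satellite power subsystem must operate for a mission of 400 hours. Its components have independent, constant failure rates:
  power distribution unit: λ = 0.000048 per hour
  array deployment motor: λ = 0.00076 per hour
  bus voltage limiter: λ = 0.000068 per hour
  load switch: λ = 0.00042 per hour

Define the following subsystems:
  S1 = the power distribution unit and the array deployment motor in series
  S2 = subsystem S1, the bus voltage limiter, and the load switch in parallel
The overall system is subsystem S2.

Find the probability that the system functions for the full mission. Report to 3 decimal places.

0.999

R(power distribution unit) = exp(−0.000048 × 400) = 0.98098
R(array deployment motor) = exp(−0.00076 × 400) = 0.73786
R(bus voltage limiter) = exp(−0.000068 × 400) = 0.97317
R(load switch) = exp(−0.00042 × 400) = 0.84535
Series (power distribution unit and array deployment motor): 0.98098 × 0.73786 = 0.72383
Parallel ([0.72383], bus voltage limiter, and load switch): 1 − (1 − 0.72383)(1 − 0.97317)(1 − 0.84535) = 0.999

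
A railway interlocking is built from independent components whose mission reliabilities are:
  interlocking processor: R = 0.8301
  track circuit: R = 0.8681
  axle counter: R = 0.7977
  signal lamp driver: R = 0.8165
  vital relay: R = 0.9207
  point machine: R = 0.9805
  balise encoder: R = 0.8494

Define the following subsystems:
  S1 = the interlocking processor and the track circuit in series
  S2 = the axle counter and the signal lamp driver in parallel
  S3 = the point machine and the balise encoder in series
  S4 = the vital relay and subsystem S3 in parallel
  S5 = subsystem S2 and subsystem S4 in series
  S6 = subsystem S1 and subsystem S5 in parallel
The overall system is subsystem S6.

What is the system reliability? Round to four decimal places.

0.9861

Series (interlocking processor and track circuit): 0.830100 × 0.868100 = 0.720610
Parallel (axle counter and signal lamp driver): 1 − (1 − 0.797700)(1 − 0.816500) = 0.962878
Series (point machine and balise encoder): 0.980500 × 0.849400 = 0.832837
Parallel (vital relay and [0.832837]): 1 − (1 − 0.920700)(1 − 0.832837) = 0.986744
Series ([0.962878] and [0.986744]): 0.962878 × 0.986744 = 0.950114
Parallel ([0.720610] and [0.950114]): 1 − (1 − 0.720610)(1 − 0.950114) = 0.9861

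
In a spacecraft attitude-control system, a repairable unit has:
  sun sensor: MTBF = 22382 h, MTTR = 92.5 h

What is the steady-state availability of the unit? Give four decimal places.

0.9959

A(sun sensor) = MTBF/(MTBF+MTTR) = 22382/(22382+92.5) = 0.9959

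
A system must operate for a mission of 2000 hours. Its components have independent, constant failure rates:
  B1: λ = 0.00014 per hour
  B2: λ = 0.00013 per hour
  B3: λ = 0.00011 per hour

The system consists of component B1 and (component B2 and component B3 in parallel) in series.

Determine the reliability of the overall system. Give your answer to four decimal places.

0.7216

R(B1) = exp(−0.00014 × 2000) = 0.755784
R(B2) = exp(−0.00013 × 2000) = 0.771052
R(B3) = exp(−0.00011 × 2000) = 0.802519
Parallel (B2 and B3): 1 − (1 − 0.771052)(1 − 0.802519) = 0.954787
Series (B1 and [0.954787]): 0.755784 × 0.954787 = 0.7216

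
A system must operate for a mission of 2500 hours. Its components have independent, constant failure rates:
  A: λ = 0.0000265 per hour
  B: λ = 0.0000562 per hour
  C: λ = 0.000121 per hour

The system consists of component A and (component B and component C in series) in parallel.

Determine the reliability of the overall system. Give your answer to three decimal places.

0.977

R(A) = exp(−0.0000265 × 2500) = 0.93590
R(B) = exp(−0.0000562 × 2500) = 0.86892
R(C) = exp(−0.000121 × 2500) = 0.73897
Series (B and C): 0.86892 × 0.73897 = 0.64211
Parallel (A and [0.64211]): 1 − (1 − 0.93590)(1 − 0.64211) = 0.977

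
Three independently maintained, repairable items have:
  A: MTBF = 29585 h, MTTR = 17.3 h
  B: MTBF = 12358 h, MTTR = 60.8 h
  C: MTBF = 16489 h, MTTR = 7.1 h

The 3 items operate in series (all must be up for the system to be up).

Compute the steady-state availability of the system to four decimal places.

0.9941

A(A) = MTBF/(MTBF+MTTR) = 29585/(29585+17.3) = 0.999416
A(B) = MTBF/(MTBF+MTTR) = 12358/(12358+60.8) = 0.995104
A(C) = MTBF/(MTBF+MTTR) = 16489/(16489+7.1) = 0.999570
Series availability: 0.999416 × 0.995104 × 0.999570 = 0.9941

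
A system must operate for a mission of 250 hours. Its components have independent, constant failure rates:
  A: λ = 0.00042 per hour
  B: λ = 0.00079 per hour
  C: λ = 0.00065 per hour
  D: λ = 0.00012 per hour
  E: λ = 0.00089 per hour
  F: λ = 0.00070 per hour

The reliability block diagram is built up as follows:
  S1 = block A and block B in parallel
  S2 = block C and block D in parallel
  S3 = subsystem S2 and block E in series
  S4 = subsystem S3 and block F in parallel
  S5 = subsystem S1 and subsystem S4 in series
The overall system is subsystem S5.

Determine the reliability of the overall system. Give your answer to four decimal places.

0.9501

R(A) = exp(−0.00042 × 250) = 0.900325
R(B) = exp(−0.00079 × 250) = 0.820780
R(C) = exp(−0.00065 × 250) = 0.850016
R(D) = exp(−0.00012 × 250) = 0.970446
R(E) = exp(−0.00089 × 250) = 0.800515
R(F) = exp(−0.00070 × 250) = 0.839457
Parallel (A and B): 1 − (1 − 0.900325)(1 − 0.820780) = 0.982136
Parallel (C and D): 1 − (1 − 0.850016)(1 − 0.970446) = 0.995567
Series ([0.995567] and E): 0.995567 × 0.800515 = 0.796966
Parallel ([0.796966] and F): 1 − (1 − 0.796966)(1 − 0.839457) = 0.967404
Series ([0.982136] and [0.967404]): 0.982136 × 0.967404 = 0.9501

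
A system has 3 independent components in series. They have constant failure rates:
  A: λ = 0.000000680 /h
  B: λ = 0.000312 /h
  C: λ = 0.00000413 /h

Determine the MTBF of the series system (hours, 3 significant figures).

Series of exponential components: λ_sys = Σ λ_i
λ_sys = 0.000000680 + 0.000312 + 0.00000413 = 3.1681e-04 /h
MTBF = 1 / λ_sys = 3160 h

3160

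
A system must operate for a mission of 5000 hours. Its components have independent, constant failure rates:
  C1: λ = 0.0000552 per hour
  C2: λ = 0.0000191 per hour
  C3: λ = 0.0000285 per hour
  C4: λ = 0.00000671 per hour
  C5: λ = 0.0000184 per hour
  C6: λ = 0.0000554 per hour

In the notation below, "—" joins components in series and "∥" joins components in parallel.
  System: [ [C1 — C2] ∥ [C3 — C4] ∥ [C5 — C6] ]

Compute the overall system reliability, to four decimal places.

0.9845

R(C1) = exp(−0.0000552 × 5000) = 0.758813
R(C2) = exp(−0.0000191 × 5000) = 0.908918
R(C3) = exp(−0.0000285 × 5000) = 0.867188
R(C4) = exp(−0.00000671 × 5000) = 0.967007
R(C5) = exp(−0.0000184 × 5000) = 0.912105
R(C6) = exp(−0.0000554 × 5000) = 0.758054
Series (C1 and C2): 0.758813 × 0.908918 = 0.689699
Series (C3 and C4): 0.867188 × 0.967007 = 0.838577
Series (C5 and C6): 0.912105 × 0.758054 = 0.691425
Parallel ([0.689699], [0.838577], and [0.691425]): 1 − (1 − 0.689699)(1 − 0.838577)(1 − 0.691425) = 0.9845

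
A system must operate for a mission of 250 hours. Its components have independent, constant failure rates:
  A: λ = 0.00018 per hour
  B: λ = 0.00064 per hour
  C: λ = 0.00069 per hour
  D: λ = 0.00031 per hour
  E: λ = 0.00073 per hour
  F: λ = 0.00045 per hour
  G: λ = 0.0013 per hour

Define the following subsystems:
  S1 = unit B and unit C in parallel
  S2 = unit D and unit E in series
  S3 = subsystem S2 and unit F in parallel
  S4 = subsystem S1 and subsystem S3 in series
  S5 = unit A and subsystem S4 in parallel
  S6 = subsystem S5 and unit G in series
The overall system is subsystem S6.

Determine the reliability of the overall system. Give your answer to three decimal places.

0.721

R(A) = exp(−0.00018 × 250) = 0.95600
R(B) = exp(−0.00064 × 250) = 0.85214
R(C) = exp(−0.00069 × 250) = 0.84156
R(D) = exp(−0.00031 × 250) = 0.92543
R(E) = exp(−0.00073 × 250) = 0.83318
R(F) = exp(−0.00045 × 250) = 0.89360
R(G) = exp(−0.0013 × 250) = 0.72253
Parallel (B and C): 1 − (1 − 0.85214)(1 − 0.84156) = 0.97657
Series (D and E): 0.92543 × 0.83318 = 0.77105
Parallel ([0.77105] and F): 1 − (1 − 0.77105)(1 − 0.89360) = 0.97564
Series ([0.97657] and [0.97564]): 0.97657 × 0.97564 = 0.95278
Parallel (A and [0.95278]): 1 − (1 − 0.95600)(1 − 0.95278) = 0.99792
Series ([0.99792] and G): 0.99792 × 0.72253 = 0.721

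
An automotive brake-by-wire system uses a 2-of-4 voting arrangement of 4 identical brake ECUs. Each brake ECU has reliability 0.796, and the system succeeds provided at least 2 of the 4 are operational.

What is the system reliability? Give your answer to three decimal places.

0.971

R = Σ_{i=2}^{4} C(4,i) p^i (1−p)^{4−i} with p = 0.796
C(4,2)·0.796^2·0.204^2 = 0.15821
C(4,3)·0.796^3·0.204^1 = 0.41156
C(4,4)·0.796^4·0.204^0 = 0.40147
Sum = 0.971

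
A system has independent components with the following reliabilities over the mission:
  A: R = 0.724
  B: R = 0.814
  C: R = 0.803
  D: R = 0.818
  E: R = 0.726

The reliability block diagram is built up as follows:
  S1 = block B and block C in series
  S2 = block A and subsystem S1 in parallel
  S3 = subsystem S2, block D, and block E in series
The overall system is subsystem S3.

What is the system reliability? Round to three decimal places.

0.537

Series (B and C): 0.81400 × 0.80300 = 0.65364
Parallel (A and [0.65364]): 1 − (1 − 0.72400)(1 − 0.65364) = 0.90440
Series ([0.90440], D, and E): 0.90440 × 0.81800 × 0.72600 = 0.537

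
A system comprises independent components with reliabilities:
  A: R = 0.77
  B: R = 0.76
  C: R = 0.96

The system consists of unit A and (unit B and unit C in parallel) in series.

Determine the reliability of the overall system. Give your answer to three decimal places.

0.763

Parallel (B and C): 1 − (1 − 0.76000)(1 − 0.96000) = 0.99040
Series (A and [0.99040]): 0.77000 × 0.99040 = 0.763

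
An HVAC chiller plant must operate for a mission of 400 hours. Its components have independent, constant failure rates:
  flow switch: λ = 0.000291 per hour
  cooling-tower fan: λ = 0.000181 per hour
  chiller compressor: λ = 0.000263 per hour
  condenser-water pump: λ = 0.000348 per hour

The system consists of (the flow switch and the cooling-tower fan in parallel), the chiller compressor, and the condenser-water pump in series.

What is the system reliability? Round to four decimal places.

0.7772

R(flow switch) = exp(−0.000291 × 400) = 0.890119
R(cooling-tower fan) = exp(−0.000181 × 400) = 0.930159
R(chiller compressor) = exp(−0.000263 × 400) = 0.900144
R(condenser-water pump) = exp(−0.000348 × 400) = 0.870054
Parallel (flow switch and cooling-tower fan): 1 − (1 − 0.890119)(1 − 0.930159) = 0.992326
Series ([0.992326], chiller compressor, and condenser-water pump): 0.992326 × 0.900144 × 0.870054 = 0.7772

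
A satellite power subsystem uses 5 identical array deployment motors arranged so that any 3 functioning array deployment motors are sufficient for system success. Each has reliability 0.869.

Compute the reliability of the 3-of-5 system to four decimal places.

R = Σ_{i=3}^{5} C(5,i) p^i (1−p)^{5−i} with p = 0.869
C(5,3)·0.869^3·0.131^2 = 0.112616
C(5,4)·0.869^4·0.131^1 = 0.373526
C(5,5)·0.869^5·0.131^0 = 0.495563
Sum = 0.9817

0.9817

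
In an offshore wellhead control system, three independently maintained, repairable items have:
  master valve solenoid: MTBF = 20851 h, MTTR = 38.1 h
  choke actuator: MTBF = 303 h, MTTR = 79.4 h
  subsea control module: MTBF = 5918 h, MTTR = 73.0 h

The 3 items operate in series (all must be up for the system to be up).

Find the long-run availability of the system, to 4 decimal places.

0.7813

A(master valve solenoid) = MTBF/(MTBF+MTTR) = 20851/(20851+38.1) = 0.998176
A(choke actuator) = MTBF/(MTBF+MTTR) = 303/(303+79.4) = 0.792364
A(subsea control module) = MTBF/(MTBF+MTTR) = 5918/(5918+73.0) = 0.987815
Series availability: 0.998176 × 0.792364 × 0.987815 = 0.7813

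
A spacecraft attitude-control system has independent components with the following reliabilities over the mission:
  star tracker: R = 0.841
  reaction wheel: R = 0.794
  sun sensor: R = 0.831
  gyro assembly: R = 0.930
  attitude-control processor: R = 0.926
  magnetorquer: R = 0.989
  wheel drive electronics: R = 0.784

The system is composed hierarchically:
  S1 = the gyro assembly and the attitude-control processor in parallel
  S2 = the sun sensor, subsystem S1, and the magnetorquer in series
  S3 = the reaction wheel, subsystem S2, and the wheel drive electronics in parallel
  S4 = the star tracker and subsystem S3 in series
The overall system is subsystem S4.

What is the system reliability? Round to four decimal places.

Parallel (gyro assembly and attitude-control processor): 1 − (1 − 0.930000)(1 − 0.926000) = 0.994820
Series (sun sensor, [0.994820], and magnetorquer): 0.831000 × 0.994820 × 0.989000 = 0.817602
Parallel (reaction wheel, [0.817602], and wheel drive electronics): 1 − (1 − 0.794000)(1 − 0.817602)(1 − 0.784000) = 0.991884
Series (star tracker and [0.991884]): 0.841000 × 0.991884 = 0.8342

0.8342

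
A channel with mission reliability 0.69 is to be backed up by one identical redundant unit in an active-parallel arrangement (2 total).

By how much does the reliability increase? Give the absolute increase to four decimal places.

R_before = 0.69
R_after = 1 − (1 − 0.69)^2 = 0.9039
ΔR = 0.9039 − 0.69 = 0.2139

0.2139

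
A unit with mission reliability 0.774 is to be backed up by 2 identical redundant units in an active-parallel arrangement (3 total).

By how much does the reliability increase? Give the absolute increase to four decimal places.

R_before = 0.774
R_after = 1 − (1 − 0.774)^3 = 0.9885
ΔR = 0.9885 − 0.774 = 0.2145

0.2145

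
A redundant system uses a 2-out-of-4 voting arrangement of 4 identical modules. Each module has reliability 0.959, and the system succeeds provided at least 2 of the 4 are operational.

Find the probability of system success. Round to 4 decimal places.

0.9997

R = Σ_{i=2}^{4} C(4,i) p^i (1−p)^{4−i} with p = 0.959
C(4,2)·0.959^2·0.041^2 = 0.009276
C(4,3)·0.959^3·0.041^1 = 0.144644
C(4,4)·0.959^4·0.041^0 = 0.845813
Sum = 0.9997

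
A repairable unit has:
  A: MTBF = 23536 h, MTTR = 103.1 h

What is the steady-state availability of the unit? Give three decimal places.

A(A) = MTBF/(MTBF+MTTR) = 23536/(23536+103.1) = 0.996

0.996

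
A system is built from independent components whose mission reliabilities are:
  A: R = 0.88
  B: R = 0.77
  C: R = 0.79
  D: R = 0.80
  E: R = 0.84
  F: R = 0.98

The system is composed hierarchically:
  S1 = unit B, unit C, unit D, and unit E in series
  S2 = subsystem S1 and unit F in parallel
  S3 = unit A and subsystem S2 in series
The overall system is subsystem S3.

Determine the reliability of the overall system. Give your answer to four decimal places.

0.8696

Series (B, C, D, and E): 0.770000 × 0.790000 × 0.800000 × 0.840000 = 0.408778
Parallel ([0.408778] and F): 1 − (1 − 0.408778)(1 − 0.980000) = 0.988176
Series (A and [0.988176]): 0.880000 × 0.988176 = 0.8696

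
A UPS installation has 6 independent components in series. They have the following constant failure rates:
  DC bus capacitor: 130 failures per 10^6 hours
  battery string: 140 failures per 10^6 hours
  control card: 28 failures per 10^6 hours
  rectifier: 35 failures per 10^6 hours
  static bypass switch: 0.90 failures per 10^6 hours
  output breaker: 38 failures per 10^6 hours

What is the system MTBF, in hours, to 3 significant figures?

Series of exponential components: λ_sys = Σ λ_i
λ_sys = 0.00013 + 0.00014 + 0.000028 + 0.000035 + 0.00000090 + 0.000038 = 3.7190e-04 /h
MTBF = 1 / λ_sys = 2690 h

2690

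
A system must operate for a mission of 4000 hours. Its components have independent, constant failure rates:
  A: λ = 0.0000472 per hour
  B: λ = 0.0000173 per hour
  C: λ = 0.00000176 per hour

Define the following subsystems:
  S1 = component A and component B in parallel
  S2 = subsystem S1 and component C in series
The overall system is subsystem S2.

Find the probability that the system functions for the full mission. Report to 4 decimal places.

0.9816

R(A) = exp(−0.0000472 × 4000) = 0.827952
R(B) = exp(−0.0000173 × 4000) = 0.933140
R(C) = exp(−0.00000176 × 4000) = 0.992985
Parallel (A and B): 1 − (1 − 0.827952)(1 − 0.933140) = 0.988497
Series ([0.988497] and C): 0.988497 × 0.992985 = 0.9816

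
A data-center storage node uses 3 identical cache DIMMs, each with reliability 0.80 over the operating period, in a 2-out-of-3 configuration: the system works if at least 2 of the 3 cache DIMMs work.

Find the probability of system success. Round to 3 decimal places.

R = Σ_{i=2}^{3} C(3,i) p^i (1−p)^{3−i} with p = 0.80
C(3,2)·0.80^2·0.20^1 = 0.38400
C(3,3)·0.80^3·0.20^0 = 0.51200
Sum = 0.896

0.896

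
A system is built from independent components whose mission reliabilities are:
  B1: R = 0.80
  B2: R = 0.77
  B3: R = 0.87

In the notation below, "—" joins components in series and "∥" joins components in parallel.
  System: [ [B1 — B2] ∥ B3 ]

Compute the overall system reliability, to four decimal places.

0.9501

Series (B1 and B2): 0.800000 × 0.770000 = 0.616000
Parallel ([0.616000] and B3): 1 − (1 − 0.616000)(1 − 0.870000) = 0.9501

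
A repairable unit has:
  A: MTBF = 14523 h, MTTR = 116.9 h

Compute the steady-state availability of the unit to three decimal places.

0.992

A(A) = MTBF/(MTBF+MTTR) = 14523/(14523+116.9) = 0.992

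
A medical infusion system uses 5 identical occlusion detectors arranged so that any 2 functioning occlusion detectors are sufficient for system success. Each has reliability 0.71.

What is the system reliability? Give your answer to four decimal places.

R = Σ_{i=2}^{5} C(5,i) p^i (1−p)^{5−i} with p = 0.71
C(5,2)·0.71^2·0.29^3 = 0.122945
C(5,3)·0.71^3·0.29^2 = 0.301003
C(5,4)·0.71^4·0.29^1 = 0.368469
C(5,5)·0.71^5·0.29^0 = 0.180423
Sum = 0.9728

0.9728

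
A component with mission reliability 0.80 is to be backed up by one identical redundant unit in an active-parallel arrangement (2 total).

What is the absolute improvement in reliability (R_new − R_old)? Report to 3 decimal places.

0.160

R_before = 0.80
R_after = 1 − (1 − 0.80)^2 = 0.960
ΔR = 0.960 − 0.80 = 0.160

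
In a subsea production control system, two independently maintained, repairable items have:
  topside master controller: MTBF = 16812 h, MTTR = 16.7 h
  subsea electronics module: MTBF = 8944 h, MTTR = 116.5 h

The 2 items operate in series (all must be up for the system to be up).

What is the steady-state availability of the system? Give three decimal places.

A(topside master controller) = MTBF/(MTBF+MTTR) = 16812/(16812+16.7) = 0.999008
A(subsea electronics module) = MTBF/(MTBF+MTTR) = 8944/(8944+116.5) = 0.987142
Series availability: 0.999008 × 0.987142 = 0.986

0.986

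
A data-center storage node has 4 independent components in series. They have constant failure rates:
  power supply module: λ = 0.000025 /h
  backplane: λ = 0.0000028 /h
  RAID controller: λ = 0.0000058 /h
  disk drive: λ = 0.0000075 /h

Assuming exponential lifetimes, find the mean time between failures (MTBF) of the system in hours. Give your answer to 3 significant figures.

Series of exponential components: λ_sys = Σ λ_i
λ_sys = 0.000025 + 0.0000028 + 0.0000058 + 0.0000075 = 4.1100e-05 /h
MTBF = 1 / λ_sys = 24300 h

24300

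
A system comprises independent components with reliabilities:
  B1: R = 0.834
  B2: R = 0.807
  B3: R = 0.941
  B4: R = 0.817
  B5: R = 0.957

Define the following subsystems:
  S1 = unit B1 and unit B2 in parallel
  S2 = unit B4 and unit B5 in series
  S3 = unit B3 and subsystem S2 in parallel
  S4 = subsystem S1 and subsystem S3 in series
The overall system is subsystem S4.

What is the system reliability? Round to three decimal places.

0.956

Parallel (B1 and B2): 1 − (1 − 0.83400)(1 − 0.80700) = 0.96796
Series (B4 and B5): 0.81700 × 0.95700 = 0.78187
Parallel (B3 and [0.78187]): 1 − (1 − 0.94100)(1 − 0.78187) = 0.98713
Series ([0.96796] and [0.98713]): 0.96796 × 0.98713 = 0.956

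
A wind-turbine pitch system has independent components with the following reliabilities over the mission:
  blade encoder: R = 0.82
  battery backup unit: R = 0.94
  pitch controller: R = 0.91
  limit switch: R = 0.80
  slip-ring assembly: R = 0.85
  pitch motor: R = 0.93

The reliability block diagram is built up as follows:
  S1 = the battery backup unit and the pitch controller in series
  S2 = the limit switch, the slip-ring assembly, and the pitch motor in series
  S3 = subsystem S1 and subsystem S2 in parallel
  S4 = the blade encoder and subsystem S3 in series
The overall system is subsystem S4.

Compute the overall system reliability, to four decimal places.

Series (battery backup unit and pitch controller): 0.940000 × 0.910000 = 0.855400
Series (limit switch, slip-ring assembly, and pitch motor): 0.800000 × 0.850000 × 0.930000 = 0.632400
Parallel ([0.855400] and [0.632400]): 1 − (1 − 0.855400)(1 − 0.632400) = 0.946845
Series (blade encoder and [0.946845]): 0.820000 × 0.946845 = 0.7764

0.7764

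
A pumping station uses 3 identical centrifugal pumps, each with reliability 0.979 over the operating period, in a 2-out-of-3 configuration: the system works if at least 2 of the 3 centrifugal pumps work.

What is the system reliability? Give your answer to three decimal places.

R = Σ_{i=2}^{3} C(3,i) p^i (1−p)^{3−i} with p = 0.979
C(3,2)·0.979^2·0.021^1 = 0.06038
C(3,3)·0.979^3·0.021^0 = 0.93831
Sum = 0.999

0.999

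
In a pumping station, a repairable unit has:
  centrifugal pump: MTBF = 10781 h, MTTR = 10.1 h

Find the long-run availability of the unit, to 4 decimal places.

0.9991

A(centrifugal pump) = MTBF/(MTBF+MTTR) = 10781/(10781+10.1) = 0.9991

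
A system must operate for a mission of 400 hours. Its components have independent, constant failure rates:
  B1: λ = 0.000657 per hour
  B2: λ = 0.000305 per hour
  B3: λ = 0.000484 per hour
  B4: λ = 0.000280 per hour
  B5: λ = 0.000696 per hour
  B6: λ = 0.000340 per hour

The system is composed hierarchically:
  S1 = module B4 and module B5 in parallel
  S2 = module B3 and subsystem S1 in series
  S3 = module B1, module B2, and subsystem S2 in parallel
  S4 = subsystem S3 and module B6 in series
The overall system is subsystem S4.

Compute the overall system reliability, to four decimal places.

R(B1) = exp(−0.000657 × 400) = 0.768896
R(B2) = exp(−0.000305 × 400) = 0.885148
R(B3) = exp(−0.000484 × 400) = 0.823987
R(B4) = exp(−0.000280 × 400) = 0.894044
R(B5) = exp(−0.000696 × 400) = 0.756994
R(B6) = exp(−0.000340 × 400) = 0.872843
Parallel (B4 and B5): 1 − (1 − 0.894044)(1 − 0.756994) = 0.974252
Series (B3 and [0.974252]): 0.823987 × 0.974252 = 0.802771
Parallel (B1, B2, and [0.802771]): 1 − (1 − 0.768896)(1 − 0.885148)(1 − 0.802771) = 0.994765
Series ([0.994765] and B6): 0.994765 × 0.872843 = 0.8683

0.8683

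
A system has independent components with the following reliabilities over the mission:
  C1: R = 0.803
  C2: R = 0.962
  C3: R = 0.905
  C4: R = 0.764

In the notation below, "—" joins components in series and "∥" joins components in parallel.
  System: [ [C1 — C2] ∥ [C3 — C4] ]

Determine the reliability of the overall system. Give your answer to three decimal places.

Series (C1 and C2): 0.80300 × 0.96200 = 0.77249
Series (C3 and C4): 0.90500 × 0.76400 = 0.69142
Parallel ([0.77249] and [0.69142]): 1 − (1 − 0.77249)(1 − 0.69142) = 0.930

0.930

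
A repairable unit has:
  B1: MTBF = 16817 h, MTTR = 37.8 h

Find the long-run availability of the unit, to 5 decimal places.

A(B1) = MTBF/(MTBF+MTTR) = 16817/(16817+37.8) = 0.99776

0.99776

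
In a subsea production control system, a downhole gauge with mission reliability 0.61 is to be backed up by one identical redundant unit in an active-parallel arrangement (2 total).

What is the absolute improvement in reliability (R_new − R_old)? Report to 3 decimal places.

0.238

R_before = 0.61
R_after = 1 − (1 − 0.61)^2 = 0.848
ΔR = 0.848 − 0.61 = 0.238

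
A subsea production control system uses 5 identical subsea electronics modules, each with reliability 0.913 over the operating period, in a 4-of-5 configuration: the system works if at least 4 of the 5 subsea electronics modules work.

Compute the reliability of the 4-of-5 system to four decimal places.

R = Σ_{i=4}^{5} C(5,i) p^i (1−p)^{5−i} with p = 0.913
C(5,4)·0.913^4·0.087^1 = 0.302254
C(5,5)·0.913^5·0.087^0 = 0.634386
Sum = 0.9366

0.9366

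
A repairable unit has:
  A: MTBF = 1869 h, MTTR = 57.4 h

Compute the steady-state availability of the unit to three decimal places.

0.970

A(A) = MTBF/(MTBF+MTTR) = 1869/(1869+57.4) = 0.970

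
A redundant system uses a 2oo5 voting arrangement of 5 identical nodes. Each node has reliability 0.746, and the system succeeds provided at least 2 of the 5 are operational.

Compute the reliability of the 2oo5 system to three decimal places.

R = Σ_{i=2}^{5} C(5,i) p^i (1−p)^{5−i} with p = 0.746
C(5,2)·0.746^2·0.254^3 = 0.09120
C(5,3)·0.746^3·0.254^2 = 0.26785
C(5,4)·0.746^4·0.254^1 = 0.39333
C(5,5)·0.746^5·0.254^0 = 0.23104
Sum = 0.983

0.983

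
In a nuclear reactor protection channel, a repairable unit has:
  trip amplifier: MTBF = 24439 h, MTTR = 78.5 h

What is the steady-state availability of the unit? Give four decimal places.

0.9968

A(trip amplifier) = MTBF/(MTBF+MTTR) = 24439/(24439+78.5) = 0.9968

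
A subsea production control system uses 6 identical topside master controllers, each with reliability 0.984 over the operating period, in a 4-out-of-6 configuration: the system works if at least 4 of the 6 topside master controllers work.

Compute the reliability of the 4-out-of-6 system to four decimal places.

0.9999

R = Σ_{i=4}^{6} C(6,i) p^i (1−p)^{6−i} with p = 0.984
C(6,4)·0.984^4·0.016^2 = 0.003600
C(6,5)·0.984^5·0.016^1 = 0.088562
C(6,6)·0.984^6·0.016^0 = 0.907759
Sum = 0.9999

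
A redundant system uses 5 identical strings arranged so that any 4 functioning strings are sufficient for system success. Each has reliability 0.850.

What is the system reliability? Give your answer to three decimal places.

0.835

R = Σ_{i=4}^{5} C(5,i) p^i (1−p)^{5−i} with p = 0.850
C(5,4)·0.850^4·0.150^1 = 0.39150
C(5,5)·0.850^5·0.150^0 = 0.44371
Sum = 0.835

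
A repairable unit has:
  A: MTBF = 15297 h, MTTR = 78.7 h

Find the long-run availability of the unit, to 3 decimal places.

0.995

A(A) = MTBF/(MTBF+MTTR) = 15297/(15297+78.7) = 0.995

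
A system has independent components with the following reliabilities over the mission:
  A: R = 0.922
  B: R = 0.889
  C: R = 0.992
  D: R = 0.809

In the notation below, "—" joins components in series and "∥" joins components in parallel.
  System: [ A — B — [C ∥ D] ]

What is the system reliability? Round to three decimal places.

0.818

Parallel (C and D): 1 − (1 − 0.99200)(1 − 0.80900) = 0.99847
Series (A, B, and [0.99847]): 0.92200 × 0.88900 × 0.99847 = 0.818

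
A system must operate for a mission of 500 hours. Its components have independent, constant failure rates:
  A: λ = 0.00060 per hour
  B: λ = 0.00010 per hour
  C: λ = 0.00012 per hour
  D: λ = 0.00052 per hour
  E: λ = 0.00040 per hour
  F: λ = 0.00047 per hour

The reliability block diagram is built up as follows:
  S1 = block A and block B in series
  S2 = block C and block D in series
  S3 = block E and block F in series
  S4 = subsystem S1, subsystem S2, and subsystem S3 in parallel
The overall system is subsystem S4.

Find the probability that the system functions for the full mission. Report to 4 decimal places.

R(A) = exp(−0.00060 × 500) = 0.740818
R(B) = exp(−0.00010 × 500) = 0.951229
R(C) = exp(−0.00012 × 500) = 0.941765
R(D) = exp(−0.00052 × 500) = 0.771052
R(E) = exp(−0.00040 × 500) = 0.818731
R(F) = exp(−0.00047 × 500) = 0.790571
Series (A and B): 0.740818 × 0.951229 = 0.704688
Series (C and D): 0.941765 × 0.771052 = 0.726150
Series (E and F): 0.818731 × 0.790571 = 0.647265
Parallel ([0.704688], [0.726150], and [0.647265]): 1 − (1 − 0.704688)(1 − 0.726150)(1 − 0.647265) = 0.9715

0.9715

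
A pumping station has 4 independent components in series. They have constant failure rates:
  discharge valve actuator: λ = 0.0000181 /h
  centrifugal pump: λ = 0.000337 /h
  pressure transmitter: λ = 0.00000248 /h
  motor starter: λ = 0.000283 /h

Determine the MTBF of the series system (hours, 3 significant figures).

1560

Series of exponential components: λ_sys = Σ λ_i
λ_sys = 0.0000181 + 0.000337 + 0.00000248 + 0.000283 = 6.4058e-04 /h
MTBF = 1 / λ_sys = 1560 h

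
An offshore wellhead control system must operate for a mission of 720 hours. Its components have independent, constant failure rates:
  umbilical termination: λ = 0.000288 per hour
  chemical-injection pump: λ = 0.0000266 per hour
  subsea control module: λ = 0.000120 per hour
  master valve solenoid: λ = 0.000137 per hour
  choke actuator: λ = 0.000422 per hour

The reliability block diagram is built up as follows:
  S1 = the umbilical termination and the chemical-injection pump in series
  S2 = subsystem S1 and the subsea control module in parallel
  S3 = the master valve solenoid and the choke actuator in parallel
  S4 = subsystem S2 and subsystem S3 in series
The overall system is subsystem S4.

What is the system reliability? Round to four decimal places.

R(umbilical termination) = exp(−0.000288 × 720) = 0.812727
R(chemical-injection pump) = exp(−0.0000266 × 720) = 0.981030
R(subsea control module) = exp(−0.000120 × 720) = 0.917227
R(master valve solenoid) = exp(−0.000137 × 720) = 0.906069
R(choke actuator) = exp(−0.000422 × 720) = 0.737979
Series (umbilical termination and chemical-injection pump): 0.812727 × 0.981030 = 0.797310
Parallel ([0.797310] and subsea control module): 1 − (1 − 0.797310)(1 − 0.917227) = 0.983223
Parallel (master valve solenoid and choke actuator): 1 − (1 − 0.906069)(1 − 0.737979) = 0.975388
Series ([0.983223] and [0.975388]): 0.983223 × 0.975388 = 0.9590

0.9590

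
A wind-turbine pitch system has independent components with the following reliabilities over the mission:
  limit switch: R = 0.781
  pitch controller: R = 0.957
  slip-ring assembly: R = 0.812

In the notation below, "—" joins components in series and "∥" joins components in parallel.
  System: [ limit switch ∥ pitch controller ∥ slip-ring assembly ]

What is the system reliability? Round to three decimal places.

0.998

Parallel (limit switch, pitch controller, and slip-ring assembly): 1 − (1 − 0.78100)(1 − 0.95700)(1 − 0.81200) = 0.998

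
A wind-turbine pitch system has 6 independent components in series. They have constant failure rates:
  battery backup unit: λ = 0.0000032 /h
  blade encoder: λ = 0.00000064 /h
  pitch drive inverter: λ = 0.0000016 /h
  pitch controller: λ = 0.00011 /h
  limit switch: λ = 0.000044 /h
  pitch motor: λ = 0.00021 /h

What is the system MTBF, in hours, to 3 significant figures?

Series of exponential components: λ_sys = Σ λ_i
λ_sys = 0.0000032 + 0.00000064 + 0.0000016 + 0.00011 + 0.000044 + 0.00021 = 3.6944e-04 /h
MTBF = 1 / λ_sys = 2710 h

2710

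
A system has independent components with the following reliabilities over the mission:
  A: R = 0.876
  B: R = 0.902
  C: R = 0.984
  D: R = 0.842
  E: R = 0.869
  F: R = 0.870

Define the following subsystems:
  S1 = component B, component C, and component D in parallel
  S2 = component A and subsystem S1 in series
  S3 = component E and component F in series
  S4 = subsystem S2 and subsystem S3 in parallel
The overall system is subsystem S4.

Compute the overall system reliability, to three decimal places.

Parallel (B, C, and D): 1 − (1 − 0.90200)(1 − 0.98400)(1 − 0.84200) = 0.99975
Series (A and [0.99975]): 0.87600 × 0.99975 = 0.87578
Series (E and F): 0.86900 × 0.87000 = 0.75603
Parallel ([0.87578] and [0.75603]): 1 − (1 − 0.87578)(1 − 0.75603) = 0.970

0.970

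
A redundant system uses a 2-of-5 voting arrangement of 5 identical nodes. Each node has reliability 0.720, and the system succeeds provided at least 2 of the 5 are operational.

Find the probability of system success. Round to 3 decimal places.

0.976

R = Σ_{i=2}^{5} C(5,i) p^i (1−p)^{5−i} with p = 0.720
C(5,2)·0.720^2·0.280^3 = 0.11380
C(5,3)·0.720^3·0.280^2 = 0.29263
C(5,4)·0.720^4·0.280^1 = 0.37623
C(5,5)·0.720^5·0.280^0 = 0.19349
Sum = 0.976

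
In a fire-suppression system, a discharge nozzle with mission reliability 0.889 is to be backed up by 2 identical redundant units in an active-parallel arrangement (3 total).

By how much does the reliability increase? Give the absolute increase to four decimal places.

R_before = 0.889
R_after = 1 − (1 − 0.889)^3 = 0.9986
ΔR = 0.9986 − 0.889 = 0.1096

0.1096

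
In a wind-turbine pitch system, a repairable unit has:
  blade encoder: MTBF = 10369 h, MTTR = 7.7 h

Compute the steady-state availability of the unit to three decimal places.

A(blade encoder) = MTBF/(MTBF+MTTR) = 10369/(10369+7.7) = 0.999

0.999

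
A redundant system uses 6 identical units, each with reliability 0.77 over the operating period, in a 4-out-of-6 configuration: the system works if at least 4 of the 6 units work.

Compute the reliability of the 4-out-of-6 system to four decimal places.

R = Σ_{i=4}^{6} C(6,i) p^i (1−p)^{6−i} with p = 0.77
C(6,4)·0.77^4·0.23^2 = 0.278939
C(6,5)·0.77^5·0.23^1 = 0.373536
C(6,6)·0.77^6·0.23^0 = 0.208422
Sum = 0.8609

0.8609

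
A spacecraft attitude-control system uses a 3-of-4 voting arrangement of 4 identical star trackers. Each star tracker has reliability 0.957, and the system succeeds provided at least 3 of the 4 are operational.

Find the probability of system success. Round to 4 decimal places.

0.9895

R = Σ_{i=3}^{4} C(4,i) p^i (1−p)^{4−i} with p = 0.957
C(4,3)·0.957^3·0.043^1 = 0.150752
C(4,4)·0.957^4·0.043^0 = 0.838779
Sum = 0.9895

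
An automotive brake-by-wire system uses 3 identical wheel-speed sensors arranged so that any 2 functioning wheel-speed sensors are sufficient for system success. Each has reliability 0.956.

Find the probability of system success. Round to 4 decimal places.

0.9944

R = Σ_{i=2}^{3} C(3,i) p^i (1−p)^{3−i} with p = 0.956
C(3,2)·0.956^2·0.044^1 = 0.120640
C(3,3)·0.956^3·0.044^0 = 0.873723
Sum = 0.9944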